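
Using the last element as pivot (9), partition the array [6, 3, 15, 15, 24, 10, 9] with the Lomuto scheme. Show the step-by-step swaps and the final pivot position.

Lomuto partition with pivot = 9:

Initial array: [6, 3, 15, 15, 24, 10, 9]

arr[0]=6 <= 9: swap with position 0, array becomes [6, 3, 15, 15, 24, 10, 9]
arr[1]=3 <= 9: swap with position 1, array becomes [6, 3, 15, 15, 24, 10, 9]
arr[2]=15 > 9: no swap
arr[3]=15 > 9: no swap
arr[4]=24 > 9: no swap
arr[5]=10 > 9: no swap

Place pivot at position 2: [6, 3, 9, 15, 24, 10, 15]
Pivot position: 2

After partitioning with pivot 9, the array becomes [6, 3, 9, 15, 24, 10, 15]. The pivot is placed at index 2. All elements to the left of the pivot are <= 9, and all elements to the right are > 9.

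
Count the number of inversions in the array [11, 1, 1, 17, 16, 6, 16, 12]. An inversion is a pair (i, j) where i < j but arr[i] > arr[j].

Finding inversions in [11, 1, 1, 17, 16, 6, 16, 12]:

(0, 1): arr[0]=11 > arr[1]=1
(0, 2): arr[0]=11 > arr[2]=1
(0, 5): arr[0]=11 > arr[5]=6
(3, 4): arr[3]=17 > arr[4]=16
(3, 5): arr[3]=17 > arr[5]=6
(3, 6): arr[3]=17 > arr[6]=16
(3, 7): arr[3]=17 > arr[7]=12
(4, 5): arr[4]=16 > arr[5]=6
(4, 7): arr[4]=16 > arr[7]=12
(6, 7): arr[6]=16 > arr[7]=12

Total inversions: 10

The array has 10 inversion(s): (0,1), (0,2), (0,5), (3,4), (3,5), (3,6), (3,7), (4,5), (4,7), (6,7). Each pair (i,j) satisfies i < j and arr[i] > arr[j].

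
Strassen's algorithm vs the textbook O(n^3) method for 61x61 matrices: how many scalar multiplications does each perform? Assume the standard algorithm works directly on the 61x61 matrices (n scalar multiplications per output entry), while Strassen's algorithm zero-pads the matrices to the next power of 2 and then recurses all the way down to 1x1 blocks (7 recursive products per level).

Matrix multiplication for 61x61 matrices:

Strassen's algorithm requires power-of-2 dimensions. Pad 61x61 to 64x64 (next power of 2).

Standard algorithm: 61^3 = 226981 multiplications
Strassen's algorithm: 7^(log2(64)) = 7^6 = 117649 multiplications
Savings: 226981 - 117649 = 109332 multiplications

Standard: 226981 multiplications (61^3). Strassen: 117649 multiplications (7^6, after padding to 64x64). Strassen reduces 8 recursive multiplications to 7 at each level.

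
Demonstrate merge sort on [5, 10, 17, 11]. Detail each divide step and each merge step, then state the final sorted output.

Merge sort trace:

Split: [5, 10, 17, 11] -> [5, 10] and [17, 11]
  Split: [5, 10] -> [5] and [10]
  Merge: [5] + [10] -> [5, 10]
  Split: [17, 11] -> [17] and [11]
  Merge: [17] + [11] -> [11, 17]
Merge: [5, 10] + [11, 17] -> [5, 10, 11, 17]

Final sorted array: [5, 10, 11, 17]

The merge sort proceeds by recursively splitting the array and merging sorted halves.
After all merges, the sorted array is [5, 10, 11, 17].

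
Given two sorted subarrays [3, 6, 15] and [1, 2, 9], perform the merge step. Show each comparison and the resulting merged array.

Merging process:

Compare 3 vs 1: take 1 from right. Merged: [1]
Compare 3 vs 2: take 2 from right. Merged: [1, 2]
Compare 3 vs 9: take 3 from left. Merged: [1, 2, 3]
Compare 6 vs 9: take 6 from left. Merged: [1, 2, 3, 6]
Compare 15 vs 9: take 9 from right. Merged: [1, 2, 3, 6, 9]
Append remaining from left: [15]. Merged: [1, 2, 3, 6, 9, 15]

Final merged array: [1, 2, 3, 6, 9, 15]
Total comparisons: 5

The merged array is [1, 2, 3, 6, 9, 15], requiring 5 comparisons. The merge step runs in O(n) time where n is the total number of elements.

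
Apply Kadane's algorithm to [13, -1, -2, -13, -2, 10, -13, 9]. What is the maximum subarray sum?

Using Kadane's algorithm on [13, -1, -2, -13, -2, 10, -13, 9]:

Scanning through the array:
Position 1 (value -1): max_ending_here = 12, max_so_far = 13
Position 2 (value -2): max_ending_here = 10, max_so_far = 13
Position 3 (value -13): max_ending_here = -3, max_so_far = 13
Position 4 (value -2): max_ending_here = -2, max_so_far = 13
Position 5 (value 10): max_ending_here = 10, max_so_far = 13
Position 6 (value -13): max_ending_here = -3, max_so_far = 13
Position 7 (value 9): max_ending_here = 9, max_so_far = 13

Maximum subarray: [13]
Maximum sum: 13

The maximum subarray is [13] with sum 13. This subarray runs from index 0 to index 0.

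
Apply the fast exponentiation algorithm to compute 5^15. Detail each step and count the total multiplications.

Computing 5^15 by squaring (build up from 5^1; each line after the first costs one multiplication):

5^1 = 5
5^2 = (5^1)^2 = 5^2 = 25
5^3 = 5 * 5^2 = 5 * 25 = 125
5^6 = (5^3)^2 = 125^2 = 15625
5^7 = 5 * 5^6 = 5 * 15625 = 78125
5^14 = (5^7)^2 = 78125^2 = 6103515625
5^15 = 5 * 5^14 = 5 * 6103515625 = 30517578125

Result: 30517578125
Multiplications needed: 6 (6 lines after 5^1)

5^15 = 30517578125. Using exponentiation by squaring, this requires 6 multiplications. The key idea: if the exponent is even, square the half-power; if odd, multiply by the base once.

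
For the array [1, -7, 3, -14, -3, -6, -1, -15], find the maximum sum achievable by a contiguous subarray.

Using Kadane's algorithm on [1, -7, 3, -14, -3, -6, -1, -15]:

Scanning through the array:
Position 1 (value -7): max_ending_here = -6, max_so_far = 1
Position 2 (value 3): max_ending_here = 3, max_so_far = 3
Position 3 (value -14): max_ending_here = -11, max_so_far = 3
Position 4 (value -3): max_ending_here = -3, max_so_far = 3
Position 5 (value -6): max_ending_here = -6, max_so_far = 3
Position 6 (value -1): max_ending_here = -1, max_so_far = 3
Position 7 (value -15): max_ending_here = -15, max_so_far = 3

Maximum subarray: [3]
Maximum sum: 3

The maximum subarray is [3] with sum 3. This subarray runs from index 2 to index 2.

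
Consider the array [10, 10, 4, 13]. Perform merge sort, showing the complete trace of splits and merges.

Merge sort trace:

Split: [10, 10, 4, 13] -> [10, 10] and [4, 13]
  Split: [10, 10] -> [10] and [10]
  Merge: [10] + [10] -> [10, 10]
  Split: [4, 13] -> [4] and [13]
  Merge: [4] + [13] -> [4, 13]
Merge: [10, 10] + [4, 13] -> [4, 10, 10, 13]

Final sorted array: [4, 10, 10, 13]

The merge sort proceeds by recursively splitting the array and merging sorted halves.
After all merges, the sorted array is [4, 10, 10, 13].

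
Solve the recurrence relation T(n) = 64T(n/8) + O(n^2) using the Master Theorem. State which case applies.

Master Theorem for T(n) = 64T(n/8) + O(n^2):

a = 64, b = 8, c = 2
log_b(a) = log_8(64) = 2.0000

Case 2: c = 2 = log_8(64) = 2.0000
T(n) = O(n^2 log n) = O(n^2 log n)

For T(n) = 64T(n/8) + O(n^2): log_8(64) = 2.0000. This is Case 2 of the Master Theorem (c = log_b(a), equal work at all levels), giving O(n^2 log n).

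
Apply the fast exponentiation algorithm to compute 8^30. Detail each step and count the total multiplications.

Computing 8^30 by squaring (build up from 8^1; each line after the first costs one multiplication):

8^1 = 8
8^2 = (8^1)^2 = 8^2 = 64
8^3 = 8 * 8^2 = 8 * 64 = 512
8^6 = (8^3)^2 = 512^2 = 262144
8^7 = 8 * 8^6 = 8 * 262144 = 2097152
8^14 = (8^7)^2 = 2097152^2 = 4398046511104
8^15 = 8 * 8^14 = 8 * 4398046511104 = 35184372088832
8^30 = (8^15)^2 = 35184372088832^2 = 1237940039285380274899124224

Result: 1237940039285380274899124224
Multiplications needed: 7 (7 lines after 8^1)

8^30 = 1237940039285380274899124224. Using exponentiation by squaring, this requires 7 multiplications. The key idea: if the exponent is even, square the half-power; if odd, multiply by the base once.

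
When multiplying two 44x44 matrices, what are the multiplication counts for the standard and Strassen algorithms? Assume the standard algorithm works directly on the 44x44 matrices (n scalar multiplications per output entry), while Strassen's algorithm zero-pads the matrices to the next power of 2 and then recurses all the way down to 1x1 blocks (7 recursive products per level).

Matrix multiplication for 44x44 matrices:

Strassen's algorithm requires power-of-2 dimensions. Pad 44x44 to 64x64 (next power of 2).

Standard algorithm: 44^3 = 85184 multiplications
Strassen's algorithm: 7^(log2(64)) = 7^6 = 117649 multiplications
Difference: 85184 - 117649 = -32465 (Strassen uses MORE here due to padding overhead — for small or just-over-power-of-2 n, padding can outweigh the per-level savings)

Standard: 85184 multiplications (44^3). Strassen: 117649 multiplications (7^6, after padding to 64x64). Strassen reduces 8 recursive multiplications to 7 at each level.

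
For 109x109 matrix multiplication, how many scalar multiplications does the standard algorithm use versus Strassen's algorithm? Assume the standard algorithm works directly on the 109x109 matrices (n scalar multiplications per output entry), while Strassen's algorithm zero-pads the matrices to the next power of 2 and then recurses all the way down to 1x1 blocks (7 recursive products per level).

Matrix multiplication for 109x109 matrices:

Strassen's algorithm requires power-of-2 dimensions. Pad 109x109 to 128x128 (next power of 2).

Standard algorithm: 109^3 = 1295029 multiplications
Strassen's algorithm: 7^(log2(128)) = 7^7 = 823543 multiplications
Savings: 1295029 - 823543 = 471486 multiplications

Standard: 1295029 multiplications (109^3). Strassen: 823543 multiplications (7^7, after padding to 128x128). Strassen reduces 8 recursive multiplications to 7 at each level.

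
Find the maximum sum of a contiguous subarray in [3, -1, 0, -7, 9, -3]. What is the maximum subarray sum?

Using Kadane's algorithm on [3, -1, 0, -7, 9, -3]:

Scanning through the array:
Position 1 (value -1): max_ending_here = 2, max_so_far = 3
Position 2 (value 0): max_ending_here = 2, max_so_far = 3
Position 3 (value -7): max_ending_here = -5, max_so_far = 3
Position 4 (value 9): max_ending_here = 9, max_so_far = 9
Position 5 (value -3): max_ending_here = 6, max_so_far = 9

Maximum subarray: [9]
Maximum sum: 9

The maximum subarray is [9] with sum 9. This subarray runs from index 4 to index 4.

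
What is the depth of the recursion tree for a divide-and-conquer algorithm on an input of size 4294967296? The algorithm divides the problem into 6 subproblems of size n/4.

For divide and conquer with division factor 4:

Problem sizes at each level:
Level 0: 4294967296
Level 1: 1073741824
Level 2: 268435456
Level 3: 67108864
Level 4: 16777216
Level 5: 4194304
Level 6: 1048576
Level 7: 262144
Level 8: 65536
Level 9: 16384
Level 10: 4096
Level 11: 1024
Level 12: 256
Level 13: 64
Level 14: 16
Level 15: 4
Level 16: 1

The root is level 0 and the size-1 base case is level 16 (the tree spans levels 0 through 16, i.e. 17 levels counting the root), so the depth is the number of divisions: log_4(4294967296) = 16

The recursion tree depth is log_4(4294967296) = 16. At each level, the problem size is divided by 4, so it takes 16 divisions to reduce to a base case of size 1. The algorithm makes 6 recursive calls at each level.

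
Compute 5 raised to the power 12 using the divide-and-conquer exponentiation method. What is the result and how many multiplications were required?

Computing 5^12 by squaring (build up from 5^1; each line after the first costs one multiplication):

5^1 = 5
5^2 = (5^1)^2 = 5^2 = 25
5^3 = 5 * 5^2 = 5 * 25 = 125
5^6 = (5^3)^2 = 125^2 = 15625
5^12 = (5^6)^2 = 15625^2 = 244140625

Result: 244140625
Multiplications needed: 4 (4 lines after 5^1)

5^12 = 244140625. Using exponentiation by squaring, this requires 4 multiplications. The key idea: if the exponent is even, square the half-power; if odd, multiply by the base once.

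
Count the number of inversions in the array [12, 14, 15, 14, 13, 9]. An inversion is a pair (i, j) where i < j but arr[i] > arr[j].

Finding inversions in [12, 14, 15, 14, 13, 9]:

(0, 5): arr[0]=12 > arr[5]=9
(1, 4): arr[1]=14 > arr[4]=13
(1, 5): arr[1]=14 > arr[5]=9
(2, 3): arr[2]=15 > arr[3]=14
(2, 4): arr[2]=15 > arr[4]=13
(2, 5): arr[2]=15 > arr[5]=9
(3, 4): arr[3]=14 > arr[4]=13
(3, 5): arr[3]=14 > arr[5]=9
(4, 5): arr[4]=13 > arr[5]=9

Total inversions: 9

The array has 9 inversion(s): (0,5), (1,4), (1,5), (2,3), (2,4), (2,5), (3,4), (3,5), (4,5). Each pair (i,j) satisfies i < j and arr[i] > arr[j].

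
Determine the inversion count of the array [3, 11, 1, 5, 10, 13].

Finding inversions in [3, 11, 1, 5, 10, 13]:

(0, 2): arr[0]=3 > arr[2]=1
(1, 2): arr[1]=11 > arr[2]=1
(1, 3): arr[1]=11 > arr[3]=5
(1, 4): arr[1]=11 > arr[4]=10

Total inversions: 4

The array has 4 inversion(s): (0,2), (1,2), (1,3), (1,4). Each pair (i,j) satisfies i < j and arr[i] > arr[j].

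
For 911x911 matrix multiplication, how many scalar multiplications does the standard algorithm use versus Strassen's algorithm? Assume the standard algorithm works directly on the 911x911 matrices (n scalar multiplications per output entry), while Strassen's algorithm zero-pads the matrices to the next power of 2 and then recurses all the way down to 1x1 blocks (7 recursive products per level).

Matrix multiplication for 911x911 matrices:

Strassen's algorithm requires power-of-2 dimensions. Pad 911x911 to 1024x1024 (next power of 2).

Standard algorithm: 911^3 = 756058031 multiplications
Strassen's algorithm: 7^(log2(1024)) = 7^10 = 282475249 multiplications
Savings: 756058031 - 282475249 = 473582782 multiplications

Standard: 756058031 multiplications (911^3). Strassen: 282475249 multiplications (7^10, after padding to 1024x1024). Strassen reduces 8 recursive multiplications to 7 at each level.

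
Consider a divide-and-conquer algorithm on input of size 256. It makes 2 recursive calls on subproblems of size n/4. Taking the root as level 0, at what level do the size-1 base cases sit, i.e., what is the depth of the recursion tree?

For divide and conquer with division factor 4:

Problem sizes at each level:
Level 0: 256
Level 1: 64
Level 2: 16
Level 3: 4
Level 4: 1

The root is level 0 and the size-1 base case is level 4 (the tree spans levels 0 through 4, i.e. 5 levels counting the root), so the depth is the number of divisions: log_4(256) = 4

The recursion tree depth is log_4(256) = 4. At each level, the problem size is divided by 4, so it takes 4 divisions to reduce to a base case of size 1. The algorithm makes 2 recursive calls at each level.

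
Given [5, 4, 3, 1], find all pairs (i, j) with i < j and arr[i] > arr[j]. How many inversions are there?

Finding inversions in [5, 4, 3, 1]:

(0, 1): arr[0]=5 > arr[1]=4
(0, 2): arr[0]=5 > arr[2]=3
(0, 3): arr[0]=5 > arr[3]=1
(1, 2): arr[1]=4 > arr[2]=3
(1, 3): arr[1]=4 > arr[3]=1
(2, 3): arr[2]=3 > arr[3]=1

Total inversions: 6

The array has 6 inversion(s): (0,1), (0,2), (0,3), (1,2), (1,3), (2,3). Each pair (i,j) satisfies i < j and arr[i] > arr[j].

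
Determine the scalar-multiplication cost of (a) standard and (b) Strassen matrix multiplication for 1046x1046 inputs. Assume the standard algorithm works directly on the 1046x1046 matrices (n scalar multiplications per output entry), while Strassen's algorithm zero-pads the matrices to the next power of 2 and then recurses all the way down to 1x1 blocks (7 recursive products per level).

Matrix multiplication for 1046x1046 matrices:

Strassen's algorithm requires power-of-2 dimensions. Pad 1046x1046 to 2048x2048 (next power of 2).

Standard algorithm: 1046^3 = 1144445336 multiplications
Strassen's algorithm: 7^(log2(2048)) = 7^11 = 1977326743 multiplications
Difference: 1144445336 - 1977326743 = -832881407 (Strassen uses MORE here due to padding overhead — for small or just-over-power-of-2 n, padding can outweigh the per-level savings)

Standard: 1144445336 multiplications (1046^3). Strassen: 1977326743 multiplications (7^11, after padding to 2048x2048). Strassen reduces 8 recursive multiplications to 7 at each level.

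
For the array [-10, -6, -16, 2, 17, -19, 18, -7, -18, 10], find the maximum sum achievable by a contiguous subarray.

Using Kadane's algorithm on [-10, -6, -16, 2, 17, -19, 18, -7, -18, 10]:

Scanning through the array:
Position 1 (value -6): max_ending_here = -6, max_so_far = -6
Position 2 (value -16): max_ending_here = -16, max_so_far = -6
Position 3 (value 2): max_ending_here = 2, max_so_far = 2
Position 4 (value 17): max_ending_here = 19, max_so_far = 19
Position 5 (value -19): max_ending_here = 0, max_so_far = 19
Position 6 (value 18): max_ending_here = 18, max_so_far = 19
Position 7 (value -7): max_ending_here = 11, max_so_far = 19
Position 8 (value -18): max_ending_here = -7, max_so_far = 19
Position 9 (value 10): max_ending_here = 10, max_so_far = 19

Maximum subarray: [2, 17]
Maximum sum: 19

The maximum subarray is [2, 17] with sum 19. This subarray runs from index 3 to index 4.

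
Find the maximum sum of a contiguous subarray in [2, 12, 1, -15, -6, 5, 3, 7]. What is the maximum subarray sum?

Using Kadane's algorithm on [2, 12, 1, -15, -6, 5, 3, 7]:

Scanning through the array:
Position 1 (value 12): max_ending_here = 14, max_so_far = 14
Position 2 (value 1): max_ending_here = 15, max_so_far = 15
Position 3 (value -15): max_ending_here = 0, max_so_far = 15
Position 4 (value -6): max_ending_here = -6, max_so_far = 15
Position 5 (value 5): max_ending_here = 5, max_so_far = 15
Position 6 (value 3): max_ending_here = 8, max_so_far = 15
Position 7 (value 7): max_ending_here = 15, max_so_far = 15

Maximum subarray: [2, 12, 1]
Maximum sum: 15

The maximum subarray is [2, 12, 1] with sum 15. This subarray runs from index 0 to index 2.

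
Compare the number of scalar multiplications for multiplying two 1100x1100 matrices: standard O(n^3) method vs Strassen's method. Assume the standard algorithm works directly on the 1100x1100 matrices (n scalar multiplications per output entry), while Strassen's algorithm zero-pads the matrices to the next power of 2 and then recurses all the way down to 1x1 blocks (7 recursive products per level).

Matrix multiplication for 1100x1100 matrices:

Strassen's algorithm requires power-of-2 dimensions. Pad 1100x1100 to 2048x2048 (next power of 2).

Standard algorithm: 1100^3 = 1331000000 multiplications
Strassen's algorithm: 7^(log2(2048)) = 7^11 = 1977326743 multiplications
Difference: 1331000000 - 1977326743 = -646326743 (Strassen uses MORE here due to padding overhead — for small or just-over-power-of-2 n, padding can outweigh the per-level savings)

Standard: 1331000000 multiplications (1100^3). Strassen: 1977326743 multiplications (7^11, after padding to 2048x2048). Strassen reduces 8 recursive multiplications to 7 at each level.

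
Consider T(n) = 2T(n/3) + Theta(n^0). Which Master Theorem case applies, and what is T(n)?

Master Theorem for T(n) = 2T(n/3) + O(n^0):

a = 2, b = 3, c = 0
log_b(a) = log_3(2) = 0.6309

Case 1: c = 0 < log_3(2) = 0.6309
T(n) = O(n^(log_3 2))

For T(n) = 2T(n/3) + O(n^0): log_3(2) = 0.6309. This is Case 1 of the Master Theorem (c < log_b(a), work dominated by leaves), giving O(n^(log_3 2)).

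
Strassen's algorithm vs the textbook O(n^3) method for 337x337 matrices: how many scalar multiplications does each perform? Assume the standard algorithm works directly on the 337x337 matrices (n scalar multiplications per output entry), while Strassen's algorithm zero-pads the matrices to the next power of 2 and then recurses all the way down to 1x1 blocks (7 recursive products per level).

Matrix multiplication for 337x337 matrices:

Strassen's algorithm requires power-of-2 dimensions. Pad 337x337 to 512x512 (next power of 2).

Standard algorithm: 337^3 = 38272753 multiplications
Strassen's algorithm: 7^(log2(512)) = 7^9 = 40353607 multiplications
Difference: 38272753 - 40353607 = -2080854 (Strassen uses MORE here due to padding overhead — for small or just-over-power-of-2 n, padding can outweigh the per-level savings)

Standard: 38272753 multiplications (337^3). Strassen: 40353607 multiplications (7^9, after padding to 512x512). Strassen reduces 8 recursive multiplications to 7 at each level.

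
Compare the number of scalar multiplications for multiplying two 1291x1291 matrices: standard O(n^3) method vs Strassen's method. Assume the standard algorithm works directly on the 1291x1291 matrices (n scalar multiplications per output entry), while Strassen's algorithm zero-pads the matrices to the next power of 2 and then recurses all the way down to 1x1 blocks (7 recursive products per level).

Matrix multiplication for 1291x1291 matrices:

Strassen's algorithm requires power-of-2 dimensions. Pad 1291x1291 to 2048x2048 (next power of 2).

Standard algorithm: 1291^3 = 2151685171 multiplications
Strassen's algorithm: 7^(log2(2048)) = 7^11 = 1977326743 multiplications
Savings: 2151685171 - 1977326743 = 174358428 multiplications

Standard: 2151685171 multiplications (1291^3). Strassen: 1977326743 multiplications (7^11, after padding to 2048x2048). Strassen reduces 8 recursive multiplications to 7 at each level.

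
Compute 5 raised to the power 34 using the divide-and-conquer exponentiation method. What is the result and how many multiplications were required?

Computing 5^34 by squaring (build up from 5^1; each line after the first costs one multiplication):

5^1 = 5
5^2 = (5^1)^2 = 5^2 = 25
5^4 = (5^2)^2 = 25^2 = 625
5^8 = (5^4)^2 = 625^2 = 390625
5^16 = (5^8)^2 = 390625^2 = 152587890625
5^17 = 5 * 5^16 = 5 * 152587890625 = 762939453125
5^34 = (5^17)^2 = 762939453125^2 = 582076609134674072265625

Result: 582076609134674072265625
Multiplications needed: 6 (6 lines after 5^1)

5^34 = 582076609134674072265625. Using exponentiation by squaring, this requires 6 multiplications. The key idea: if the exponent is even, square the half-power; if odd, multiply by the base once.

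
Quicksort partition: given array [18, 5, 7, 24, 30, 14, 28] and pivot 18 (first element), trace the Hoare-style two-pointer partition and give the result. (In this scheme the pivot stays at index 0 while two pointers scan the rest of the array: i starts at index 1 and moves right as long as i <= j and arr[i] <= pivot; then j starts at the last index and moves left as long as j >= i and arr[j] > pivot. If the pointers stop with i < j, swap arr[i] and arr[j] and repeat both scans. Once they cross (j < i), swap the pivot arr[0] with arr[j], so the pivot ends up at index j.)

Hoare-style two-pointer partition with pivot = 18:

Initial array: [18, 5, 7, 24, 30, 14, 28]

Pointers start at i = 1, j = 6.
i stops at index 3 (arr[3]=24 > 18), j stops at index 5 (arr[5]=14 <= 18): swap arr[3] and arr[5], array becomes [18, 5, 7, 14, 30, 24, 28]
i ends at 4, j ends at 3: the pointers have crossed (j < i), so scanning stops.

Swap pivot arr[0] with arr[3] to place pivot at position 3: [14, 5, 7, 18, 30, 24, 28]
Pivot position: 3

After partitioning with pivot 18, the array becomes [14, 5, 7, 18, 30, 24, 28]. The pivot is placed at index 3. All elements to the left of the pivot are <= 18, and all elements to the right are > 18.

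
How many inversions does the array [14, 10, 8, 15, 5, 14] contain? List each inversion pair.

Finding inversions in [14, 10, 8, 15, 5, 14]:

(0, 1): arr[0]=14 > arr[1]=10
(0, 2): arr[0]=14 > arr[2]=8
(0, 4): arr[0]=14 > arr[4]=5
(1, 2): arr[1]=10 > arr[2]=8
(1, 4): arr[1]=10 > arr[4]=5
(2, 4): arr[2]=8 > arr[4]=5
(3, 4): arr[3]=15 > arr[4]=5
(3, 5): arr[3]=15 > arr[5]=14

Total inversions: 8

The array has 8 inversion(s): (0,1), (0,2), (0,4), (1,2), (1,4), (2,4), (3,4), (3,5). Each pair (i,j) satisfies i < j and arr[i] > arr[j].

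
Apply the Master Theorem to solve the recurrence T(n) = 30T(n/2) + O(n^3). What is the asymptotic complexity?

Master Theorem for T(n) = 30T(n/2) + O(n^3):

a = 30, b = 2, c = 3
log_b(a) = log_2(30) = 4.9069

Case 1: c = 3 < log_2(30) = 4.9069
T(n) = O(n^(log_2 30))

For T(n) = 30T(n/2) + O(n^3): log_2(30) = 4.9069. This is Case 1 of the Master Theorem (c < log_b(a), work dominated by leaves), giving O(n^(log_2 30)).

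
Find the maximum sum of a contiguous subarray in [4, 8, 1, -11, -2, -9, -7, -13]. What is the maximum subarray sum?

Using Kadane's algorithm on [4, 8, 1, -11, -2, -9, -7, -13]:

Scanning through the array:
Position 1 (value 8): max_ending_here = 12, max_so_far = 12
Position 2 (value 1): max_ending_here = 13, max_so_far = 13
Position 3 (value -11): max_ending_here = 2, max_so_far = 13
Position 4 (value -2): max_ending_here = 0, max_so_far = 13
Position 5 (value -9): max_ending_here = -9, max_so_far = 13
Position 6 (value -7): max_ending_here = -7, max_so_far = 13
Position 7 (value -13): max_ending_here = -13, max_so_far = 13

Maximum subarray: [4, 8, 1]
Maximum sum: 13

The maximum subarray is [4, 8, 1] with sum 13. This subarray runs from index 0 to index 2.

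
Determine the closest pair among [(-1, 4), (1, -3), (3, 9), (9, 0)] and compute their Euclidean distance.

Computing all pairwise distances among 4 points:

d((-1, 4), (1, -3)) = 7.2801
d((-1, 4), (3, 9)) = 6.4031 <-- minimum
d((-1, 4), (9, 0)) = 10.7703
d((1, -3), (3, 9)) = 12.1655
d((1, -3), (9, 0)) = 8.544
d((3, 9), (9, 0)) = 10.8167

Closest pair: (-1, 4) and (3, 9) with distance 6.4031

The closest pair is (-1, 4) and (3, 9) with Euclidean distance 6.4031. For 4 points, brute-force pairwise comparison is shown above. For large n, the divide-and-conquer algorithm (sort by x, recurse on halves, check the dividing strip) achieves O(n log n).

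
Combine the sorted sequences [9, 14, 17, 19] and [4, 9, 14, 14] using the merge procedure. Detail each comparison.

Merging process:

Compare 9 vs 4: take 4 from right. Merged: [4]
Compare 9 vs 9: take 9 from left. Merged: [4, 9]
Compare 14 vs 9: take 9 from right. Merged: [4, 9, 9]
Compare 14 vs 14: take 14 from left. Merged: [4, 9, 9, 14]
Compare 17 vs 14: take 14 from right. Merged: [4, 9, 9, 14, 14]
Compare 17 vs 14: take 14 from right. Merged: [4, 9, 9, 14, 14, 14]
Append remaining from left: [17, 19]. Merged: [4, 9, 9, 14, 14, 14, 17, 19]

Final merged array: [4, 9, 9, 14, 14, 14, 17, 19]
Total comparisons: 6

The merged array is [4, 9, 9, 14, 14, 14, 17, 19], requiring 6 comparisons. The merge step runs in O(n) time where n is the total number of elements.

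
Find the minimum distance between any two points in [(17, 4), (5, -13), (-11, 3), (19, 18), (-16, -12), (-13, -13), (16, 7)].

Computing all pairwise distances among 7 points:

d((17, 4), (5, -13)) = 20.8087
d((17, 4), (-11, 3)) = 28.0179
d((17, 4), (19, 18)) = 14.1421
d((17, 4), (-16, -12)) = 36.6742
d((17, 4), (-13, -13)) = 34.4819
d((17, 4), (16, 7)) = 3.1623 <-- minimum
d((5, -13), (-11, 3)) = 22.6274
d((5, -13), (19, 18)) = 34.0147
d((5, -13), (-16, -12)) = 21.0238
d((5, -13), (-13, -13)) = 18.0
d((5, -13), (16, 7)) = 22.8254
d((-11, 3), (19, 18)) = 33.541
d((-11, 3), (-16, -12)) = 15.8114
d((-11, 3), (-13, -13)) = 16.1245
d((-11, 3), (16, 7)) = 27.2947
d((19, 18), (-16, -12)) = 46.0977
d((19, 18), (-13, -13)) = 44.5533
d((19, 18), (16, 7)) = 11.4018
d((-16, -12), (-13, -13)) = 3.1623 <-- minimum
d((-16, -12), (16, 7)) = 37.2156
d((-13, -13), (16, 7)) = 35.2278

Minimum distance: 3.1623 (tie among 2 pairs: (17, 4) and (16, 7); (-16, -12) and (-13, -13))

The minimum Euclidean distance is 3.1623. There is a tie: 2 pairs achieve this minimum — (17, 4) and (16, 7); (-16, -12) and (-13, -13). Any of these is a valid closest pair. For 7 points, brute-force pairwise comparison is shown above. For large n, the divide-and-conquer algorithm (sort by x, recurse on halves, check the dividing strip) achieves O(n log n).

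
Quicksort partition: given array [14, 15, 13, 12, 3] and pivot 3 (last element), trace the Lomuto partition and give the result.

Lomuto partition with pivot = 3:

Initial array: [14, 15, 13, 12, 3]

arr[0]=14 > 3: no swap
arr[1]=15 > 3: no swap
arr[2]=13 > 3: no swap
arr[3]=12 > 3: no swap

Place pivot at position 0: [3, 15, 13, 12, 14]
Pivot position: 0

After partitioning with pivot 3, the array becomes [3, 15, 13, 12, 14]. The pivot is placed at index 0. All elements to the left of the pivot are <= 3, and all elements to the right are > 3.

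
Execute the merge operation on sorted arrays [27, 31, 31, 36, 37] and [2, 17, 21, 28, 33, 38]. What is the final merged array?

Merging process:

Compare 27 vs 2: take 2 from right. Merged: [2]
Compare 27 vs 17: take 17 from right. Merged: [2, 17]
Compare 27 vs 21: take 21 from right. Merged: [2, 17, 21]
Compare 27 vs 28: take 27 from left. Merged: [2, 17, 21, 27]
Compare 31 vs 28: take 28 from right. Merged: [2, 17, 21, 27, 28]
Compare 31 vs 33: take 31 from left. Merged: [2, 17, 21, 27, 28, 31]
Compare 31 vs 33: take 31 from left. Merged: [2, 17, 21, 27, 28, 31, 31]
Compare 36 vs 33: take 33 from right. Merged: [2, 17, 21, 27, 28, 31, 31, 33]
Compare 36 vs 38: take 36 from left. Merged: [2, 17, 21, 27, 28, 31, 31, 33, 36]
Compare 37 vs 38: take 37 from left. Merged: [2, 17, 21, 27, 28, 31, 31, 33, 36, 37]
Append remaining from right: [38]. Merged: [2, 17, 21, 27, 28, 31, 31, 33, 36, 37, 38]

Final merged array: [2, 17, 21, 27, 28, 31, 31, 33, 36, 37, 38]
Total comparisons: 10

The merged array is [2, 17, 21, 27, 28, 31, 31, 33, 36, 37, 38], requiring 10 comparisons. The merge step runs in O(n) time where n is the total number of elements.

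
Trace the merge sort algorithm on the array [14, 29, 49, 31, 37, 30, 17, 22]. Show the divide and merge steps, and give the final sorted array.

Merge sort trace:

Split: [14, 29, 49, 31, 37, 30, 17, 22] -> [14, 29, 49, 31] and [37, 30, 17, 22]
  Split: [14, 29, 49, 31] -> [14, 29] and [49, 31]
    Split: [14, 29] -> [14] and [29]
    Merge: [14] + [29] -> [14, 29]
    Split: [49, 31] -> [49] and [31]
    Merge: [49] + [31] -> [31, 49]
  Merge: [14, 29] + [31, 49] -> [14, 29, 31, 49]
  Split: [37, 30, 17, 22] -> [37, 30] and [17, 22]
    Split: [37, 30] -> [37] and [30]
    Merge: [37] + [30] -> [30, 37]
    Split: [17, 22] -> [17] and [22]
    Merge: [17] + [22] -> [17, 22]
  Merge: [30, 37] + [17, 22] -> [17, 22, 30, 37]
Merge: [14, 29, 31, 49] + [17, 22, 30, 37] -> [14, 17, 22, 29, 30, 31, 37, 49]

Final sorted array: [14, 17, 22, 29, 30, 31, 37, 49]

The merge sort proceeds by recursively splitting the array and merging sorted halves.
After all merges, the sorted array is [14, 17, 22, 29, 30, 31, 37, 49].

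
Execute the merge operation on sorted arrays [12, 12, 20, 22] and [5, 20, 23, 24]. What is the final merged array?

Merging process:

Compare 12 vs 5: take 5 from right. Merged: [5]
Compare 12 vs 20: take 12 from left. Merged: [5, 12]
Compare 12 vs 20: take 12 from left. Merged: [5, 12, 12]
Compare 20 vs 20: take 20 from left. Merged: [5, 12, 12, 20]
Compare 22 vs 20: take 20 from right. Merged: [5, 12, 12, 20, 20]
Compare 22 vs 23: take 22 from left. Merged: [5, 12, 12, 20, 20, 22]
Append remaining from right: [23, 24]. Merged: [5, 12, 12, 20, 20, 22, 23, 24]

Final merged array: [5, 12, 12, 20, 20, 22, 23, 24]
Total comparisons: 6

The merged array is [5, 12, 12, 20, 20, 22, 23, 24], requiring 6 comparisons. The merge step runs in O(n) time where n is the total number of elements.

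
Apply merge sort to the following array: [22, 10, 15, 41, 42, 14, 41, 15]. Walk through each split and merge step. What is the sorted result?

Merge sort trace:

Split: [22, 10, 15, 41, 42, 14, 41, 15] -> [22, 10, 15, 41] and [42, 14, 41, 15]
  Split: [22, 10, 15, 41] -> [22, 10] and [15, 41]
    Split: [22, 10] -> [22] and [10]
    Merge: [22] + [10] -> [10, 22]
    Split: [15, 41] -> [15] and [41]
    Merge: [15] + [41] -> [15, 41]
  Merge: [10, 22] + [15, 41] -> [10, 15, 22, 41]
  Split: [42, 14, 41, 15] -> [42, 14] and [41, 15]
    Split: [42, 14] -> [42] and [14]
    Merge: [42] + [14] -> [14, 42]
    Split: [41, 15] -> [41] and [15]
    Merge: [41] + [15] -> [15, 41]
  Merge: [14, 42] + [15, 41] -> [14, 15, 41, 42]
Merge: [10, 15, 22, 41] + [14, 15, 41, 42] -> [10, 14, 15, 15, 22, 41, 41, 42]

Final sorted array: [10, 14, 15, 15, 22, 41, 41, 42]

The merge sort proceeds by recursively splitting the array and merging sorted halves.
After all merges, the sorted array is [10, 14, 15, 15, 22, 41, 41, 42].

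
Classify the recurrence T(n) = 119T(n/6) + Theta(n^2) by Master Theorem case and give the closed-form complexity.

Master Theorem for T(n) = 119T(n/6) + O(n^2):

a = 119, b = 6, c = 2
log_b(a) = log_6(119) = 2.6673

Case 1: c = 2 < log_6(119) = 2.6673
T(n) = O(n^(log_6 119))

For T(n) = 119T(n/6) + O(n^2): log_6(119) = 2.6673. This is Case 1 of the Master Theorem (c < log_b(a), work dominated by leaves), giving O(n^(log_6 119)).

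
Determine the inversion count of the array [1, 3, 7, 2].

Finding inversions in [1, 3, 7, 2]:

(1, 3): arr[1]=3 > arr[3]=2
(2, 3): arr[2]=7 > arr[3]=2

Total inversions: 2

The array has 2 inversion(s): (1,3), (2,3). Each pair (i,j) satisfies i < j and arr[i] > arr[j].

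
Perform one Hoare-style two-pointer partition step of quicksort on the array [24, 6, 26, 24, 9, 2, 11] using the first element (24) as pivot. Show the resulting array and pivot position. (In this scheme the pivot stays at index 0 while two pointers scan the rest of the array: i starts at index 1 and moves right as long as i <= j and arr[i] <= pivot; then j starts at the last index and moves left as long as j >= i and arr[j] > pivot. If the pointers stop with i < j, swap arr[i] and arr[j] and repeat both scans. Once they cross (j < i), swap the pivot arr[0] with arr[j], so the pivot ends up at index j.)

Hoare-style two-pointer partition with pivot = 24:

Initial array: [24, 6, 26, 24, 9, 2, 11]

Pointers start at i = 1, j = 6.
i stops at index 2 (arr[2]=26 > 24), j stops at index 6 (arr[6]=11 <= 24): swap arr[2] and arr[6], array becomes [24, 6, 11, 24, 9, 2, 26]
i ends at 6, j ends at 5: the pointers have crossed (j < i), so scanning stops.

Swap pivot arr[0] with arr[5] to place pivot at position 5: [2, 6, 11, 24, 9, 24, 26]
Pivot position: 5

After partitioning with pivot 24, the array becomes [2, 6, 11, 24, 9, 24, 26]. The pivot is placed at index 5. All elements to the left of the pivot are <= 24, and all elements to the right are > 24.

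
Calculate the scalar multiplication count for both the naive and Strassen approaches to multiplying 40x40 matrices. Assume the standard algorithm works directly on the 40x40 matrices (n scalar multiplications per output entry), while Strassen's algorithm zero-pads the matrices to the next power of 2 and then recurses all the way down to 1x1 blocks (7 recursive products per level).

Matrix multiplication for 40x40 matrices:

Strassen's algorithm requires power-of-2 dimensions. Pad 40x40 to 64x64 (next power of 2).

Standard algorithm: 40^3 = 64000 multiplications
Strassen's algorithm: 7^(log2(64)) = 7^6 = 117649 multiplications
Difference: 64000 - 117649 = -53649 (Strassen uses MORE here due to padding overhead — for small or just-over-power-of-2 n, padding can outweigh the per-level savings)

Standard: 64000 multiplications (40^3). Strassen: 117649 multiplications (7^6, after padding to 64x64). Strassen reduces 8 recursive multiplications to 7 at each level.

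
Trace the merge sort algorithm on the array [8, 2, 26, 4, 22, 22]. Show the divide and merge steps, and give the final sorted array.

Merge sort trace:

Split: [8, 2, 26, 4, 22, 22] -> [8, 2, 26] and [4, 22, 22]
  Split: [8, 2, 26] -> [8] and [2, 26]
    Split: [2, 26] -> [2] and [26]
    Merge: [2] + [26] -> [2, 26]
  Merge: [8] + [2, 26] -> [2, 8, 26]
  Split: [4, 22, 22] -> [4] and [22, 22]
    Split: [22, 22] -> [22] and [22]
    Merge: [22] + [22] -> [22, 22]
  Merge: [4] + [22, 22] -> [4, 22, 22]
Merge: [2, 8, 26] + [4, 22, 22] -> [2, 4, 8, 22, 22, 26]

Final sorted array: [2, 4, 8, 22, 22, 26]

The merge sort proceeds by recursively splitting the array and merging sorted halves.
After all merges, the sorted array is [2, 4, 8, 22, 22, 26].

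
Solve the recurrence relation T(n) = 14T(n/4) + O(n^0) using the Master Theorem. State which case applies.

Master Theorem for T(n) = 14T(n/4) + O(n^0):

a = 14, b = 4, c = 0
log_b(a) = log_4(14) = 1.9037

Case 1: c = 0 < log_4(14) = 1.9037
T(n) = O(n^(log_4 14))

For T(n) = 14T(n/4) + O(n^0): log_4(14) = 1.9037. This is Case 1 of the Master Theorem (c < log_b(a), work dominated by leaves), giving O(n^(log_4 14)).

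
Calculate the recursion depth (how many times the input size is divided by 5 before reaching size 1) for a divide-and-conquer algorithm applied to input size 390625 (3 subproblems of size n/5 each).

For divide and conquer with division factor 5:

Problem sizes at each level:
Level 0: 390625
Level 1: 78125
Level 2: 15625
Level 3: 3125
Level 4: 625
Level 5: 125
Level 6: 25
Level 7: 5
Level 8: 1

The root is level 0 and the size-1 base case is level 8 (the tree spans levels 0 through 8, i.e. 9 levels counting the root), so the depth is the number of divisions: log_5(390625) = 8

The recursion tree depth is log_5(390625) = 8. At each level, the problem size is divided by 5, so it takes 8 divisions to reduce to a base case of size 1. The algorithm makes 3 recursive calls at each level.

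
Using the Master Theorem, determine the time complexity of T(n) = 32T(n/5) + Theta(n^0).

Master Theorem for T(n) = 32T(n/5) + O(n^0):

a = 32, b = 5, c = 0
log_b(a) = log_5(32) = 2.1534

Case 1: c = 0 < log_5(32) = 2.1534
T(n) = O(n^(log_5 32))

For T(n) = 32T(n/5) + O(n^0): log_5(32) = 2.1534. This is Case 1 of the Master Theorem (c < log_b(a), work dominated by leaves), giving O(n^(log_5 32)).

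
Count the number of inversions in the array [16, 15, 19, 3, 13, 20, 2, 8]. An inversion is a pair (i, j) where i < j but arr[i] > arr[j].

Finding inversions in [16, 15, 19, 3, 13, 20, 2, 8]:

(0, 1): arr[0]=16 > arr[1]=15
(0, 3): arr[0]=16 > arr[3]=3
(0, 4): arr[0]=16 > arr[4]=13
(0, 6): arr[0]=16 > arr[6]=2
(0, 7): arr[0]=16 > arr[7]=8
(1, 3): arr[1]=15 > arr[3]=3
(1, 4): arr[1]=15 > arr[4]=13
(1, 6): arr[1]=15 > arr[6]=2
(1, 7): arr[1]=15 > arr[7]=8
(2, 3): arr[2]=19 > arr[3]=3
(2, 4): arr[2]=19 > arr[4]=13
(2, 6): arr[2]=19 > arr[6]=2
(2, 7): arr[2]=19 > arr[7]=8
(3, 6): arr[3]=3 > arr[6]=2
(4, 6): arr[4]=13 > arr[6]=2
(4, 7): arr[4]=13 > arr[7]=8
(5, 6): arr[5]=20 > arr[6]=2
(5, 7): arr[5]=20 > arr[7]=8

Total inversions: 18

The array has 18 inversion(s): (0,1), (0,3), (0,4), (0,6), (0,7), (1,3), (1,4), (1,6), (1,7), (2,3), (2,4), (2,6), (2,7), (3,6), (4,6), (4,7), (5,6), (5,7). Each pair (i,j) satisfies i < j and arr[i] > arr[j].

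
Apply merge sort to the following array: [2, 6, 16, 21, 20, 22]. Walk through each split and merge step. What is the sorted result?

Merge sort trace:

Split: [2, 6, 16, 21, 20, 22] -> [2, 6, 16] and [21, 20, 22]
  Split: [2, 6, 16] -> [2] and [6, 16]
    Split: [6, 16] -> [6] and [16]
    Merge: [6] + [16] -> [6, 16]
  Merge: [2] + [6, 16] -> [2, 6, 16]
  Split: [21, 20, 22] -> [21] and [20, 22]
    Split: [20, 22] -> [20] and [22]
    Merge: [20] + [22] -> [20, 22]
  Merge: [21] + [20, 22] -> [20, 21, 22]
Merge: [2, 6, 16] + [20, 21, 22] -> [2, 6, 16, 20, 21, 22]

Final sorted array: [2, 6, 16, 20, 21, 22]

The merge sort proceeds by recursively splitting the array and merging sorted halves.
After all merges, the sorted array is [2, 6, 16, 20, 21, 22].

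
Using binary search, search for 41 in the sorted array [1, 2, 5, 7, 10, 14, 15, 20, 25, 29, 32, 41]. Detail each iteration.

Binary search for 41 in [1, 2, 5, 7, 10, 14, 15, 20, 25, 29, 32, 41]:

lo=0, hi=11, mid=5, arr[mid]=14 -> 14 < 41, search right half
lo=6, hi=11, mid=8, arr[mid]=25 -> 25 < 41, search right half
lo=9, hi=11, mid=10, arr[mid]=32 -> 32 < 41, search right half
lo=11, hi=11, mid=11, arr[mid]=41 -> Found target at index 11!

Binary search finds 41 at index 11 after 4 comparisons. The search repeatedly halves the search space by comparing with the middle element.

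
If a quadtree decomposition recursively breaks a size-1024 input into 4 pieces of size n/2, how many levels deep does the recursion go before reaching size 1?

For divide and conquer with division factor 2:

Problem sizes at each level:
Level 0: 1024
Level 1: 512
Level 2: 256
Level 3: 128
Level 4: 64
Level 5: 32
Level 6: 16
Level 7: 8
Level 8: 4
Level 9: 2
Level 10: 1

The root is level 0 and the size-1 base case is level 10 (the tree spans levels 0 through 10, i.e. 11 levels counting the root), so the depth is the number of divisions: log_2(1024) = 10

The recursion tree depth is log_2(1024) = 10. At each level, the problem size is divided by 2, so it takes 10 divisions to reduce to a base case of size 1. The algorithm makes 4 recursive calls at each level.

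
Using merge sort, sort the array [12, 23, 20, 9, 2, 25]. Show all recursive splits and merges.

Merge sort trace:

Split: [12, 23, 20, 9, 2, 25] -> [12, 23, 20] and [9, 2, 25]
  Split: [12, 23, 20] -> [12] and [23, 20]
    Split: [23, 20] -> [23] and [20]
    Merge: [23] + [20] -> [20, 23]
  Merge: [12] + [20, 23] -> [12, 20, 23]
  Split: [9, 2, 25] -> [9] and [2, 25]
    Split: [2, 25] -> [2] and [25]
    Merge: [2] + [25] -> [2, 25]
  Merge: [9] + [2, 25] -> [2, 9, 25]
Merge: [12, 20, 23] + [2, 9, 25] -> [2, 9, 12, 20, 23, 25]

Final sorted array: [2, 9, 12, 20, 23, 25]

The merge sort proceeds by recursively splitting the array and merging sorted halves.
After all merges, the sorted array is [2, 9, 12, 20, 23, 25].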